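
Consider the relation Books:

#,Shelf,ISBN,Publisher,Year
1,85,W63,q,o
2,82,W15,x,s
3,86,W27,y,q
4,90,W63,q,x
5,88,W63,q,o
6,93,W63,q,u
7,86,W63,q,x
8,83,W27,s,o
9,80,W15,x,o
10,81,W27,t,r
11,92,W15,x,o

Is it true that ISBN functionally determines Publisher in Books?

No

ISBN=W63: rows 1, 4, 5, 6, 7 → Publisher = q, q, q, q, q ✓
ISBN=W15: rows 2, 9, 11 → Publisher = x, x, x ✓
ISBN=W27: rows 3, 8, 10 → Publisher takes values {y, s, t} — violation
Two rows agree on ISBN but differ on Publisher, so ISBN -> Publisher does not hold.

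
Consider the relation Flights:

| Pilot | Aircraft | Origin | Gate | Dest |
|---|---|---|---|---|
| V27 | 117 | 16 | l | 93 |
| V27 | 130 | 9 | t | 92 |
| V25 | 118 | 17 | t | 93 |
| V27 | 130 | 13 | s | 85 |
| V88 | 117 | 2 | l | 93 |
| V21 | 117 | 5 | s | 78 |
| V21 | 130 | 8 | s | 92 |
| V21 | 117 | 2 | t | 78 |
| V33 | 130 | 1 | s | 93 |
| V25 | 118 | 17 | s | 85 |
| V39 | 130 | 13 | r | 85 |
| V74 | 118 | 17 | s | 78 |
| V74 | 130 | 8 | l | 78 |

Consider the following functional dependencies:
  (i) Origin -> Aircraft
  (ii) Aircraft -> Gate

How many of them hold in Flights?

1

(i) Origin -> Aircraft: every LHS value maps to a single RHS value — holds.
(ii) Aircraft -> Gate: Aircraft=117: 4 rows → Gate takes values {l, s, t} — violation; Aircraft=130: 6 rows → Gate takes values {t, s, r, l} — violation; Aircraft=118: 3 rows → Gate takes values {t, s} — violation — fails.
1 of the 2 dependencies holds.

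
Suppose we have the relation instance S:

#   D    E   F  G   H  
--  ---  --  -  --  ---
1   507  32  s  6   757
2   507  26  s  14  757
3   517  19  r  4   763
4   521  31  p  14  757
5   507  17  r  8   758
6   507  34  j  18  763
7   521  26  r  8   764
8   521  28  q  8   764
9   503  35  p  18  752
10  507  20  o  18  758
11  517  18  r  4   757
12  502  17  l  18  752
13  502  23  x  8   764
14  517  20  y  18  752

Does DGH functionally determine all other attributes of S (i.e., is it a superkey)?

Rows 7 and 8 have the same DGH value (D=521, G=8, H=764) but are distinct tuples, so DGH does not determine every attribute — not a superkey.

No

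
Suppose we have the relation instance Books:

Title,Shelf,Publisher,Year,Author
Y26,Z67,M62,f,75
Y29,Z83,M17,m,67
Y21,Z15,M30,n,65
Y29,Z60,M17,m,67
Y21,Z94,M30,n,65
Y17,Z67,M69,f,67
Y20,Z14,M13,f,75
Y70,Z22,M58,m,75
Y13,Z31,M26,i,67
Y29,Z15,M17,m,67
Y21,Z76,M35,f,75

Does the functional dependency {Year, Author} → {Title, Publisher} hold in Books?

(Year=f, Author=75): 3 rows → {Title,Publisher} takes values {(Y26, M62), (Y20, M13), (Y21, M35)} — violation
(Year=m, Author=67): 3 rows → {Title,Publisher} = (Y29, M17), (Y29, M17), (Y29, M17) ✓
(Year=n, Author=65): 2 rows → {Title,Publisher} = (Y21, M30), (Y21, M30) ✓
(Year=f, Author=67): 1 row → {Title,Publisher} = (Y17, M69) ✓
(Year=m, Author=75): 1 row → {Title,Publisher} = (Y70, M58) ✓
(Year=i, Author=67): 1 row → {Title,Publisher} = (Y13, M26) ✓
Two rows agree on {Year, Author} but differ on {Title, Publisher}, so {Year, Author} → {Title, Publisher} does not hold.

No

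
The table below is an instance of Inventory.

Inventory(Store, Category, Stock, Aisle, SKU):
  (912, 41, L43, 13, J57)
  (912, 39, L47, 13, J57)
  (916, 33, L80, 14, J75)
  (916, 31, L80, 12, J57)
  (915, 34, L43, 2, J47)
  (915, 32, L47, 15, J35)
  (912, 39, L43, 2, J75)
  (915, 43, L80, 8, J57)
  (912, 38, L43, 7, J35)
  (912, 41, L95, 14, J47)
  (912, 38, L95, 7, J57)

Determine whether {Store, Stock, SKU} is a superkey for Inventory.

Yes

All 11 rows have distinct {Store, Stock, SKU} values, so {Store, Stock, SKU} → (all attributes) holds and {Store, Stock, SKU} is a superkey.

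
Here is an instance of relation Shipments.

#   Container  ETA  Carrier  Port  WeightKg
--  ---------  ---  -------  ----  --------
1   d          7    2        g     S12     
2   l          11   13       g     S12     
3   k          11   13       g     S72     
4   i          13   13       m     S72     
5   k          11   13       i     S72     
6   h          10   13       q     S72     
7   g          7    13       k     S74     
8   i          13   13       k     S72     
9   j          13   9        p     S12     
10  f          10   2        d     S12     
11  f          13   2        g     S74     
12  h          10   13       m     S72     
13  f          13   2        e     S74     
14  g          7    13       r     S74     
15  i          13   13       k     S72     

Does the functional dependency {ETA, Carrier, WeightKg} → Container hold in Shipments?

(ETA=7, Carrier=2, WeightKg=S12): row 1 → Container = d ✓
(ETA=11, Carrier=13, WeightKg=S12): row 2 → Container = l ✓
(ETA=11, Carrier=13, WeightKg=S72): rows 3, 5 → Container = k, k ✓
(ETA=13, Carrier=13, WeightKg=S72): rows 4, 8, 15 → Container = i, i, i ✓
(ETA=10, Carrier=13, WeightKg=S72): rows 6, 12 → Container = h, h ✓
(ETA=7, Carrier=13, WeightKg=S74): rows 7, 14 → Container = g, g ✓
(ETA=13, Carrier=9, WeightKg=S12): row 9 → Container = j ✓
(ETA=10, Carrier=2, WeightKg=S12): row 10 → Container = f ✓
(ETA=13, Carrier=2, WeightKg=S74): rows 11, 13 → Container = f, f ✓
Every {ETA, Carrier, WeightKg} value is associated with a single Container value, so {ETA, Carrier, WeightKg} → Container holds.

Yes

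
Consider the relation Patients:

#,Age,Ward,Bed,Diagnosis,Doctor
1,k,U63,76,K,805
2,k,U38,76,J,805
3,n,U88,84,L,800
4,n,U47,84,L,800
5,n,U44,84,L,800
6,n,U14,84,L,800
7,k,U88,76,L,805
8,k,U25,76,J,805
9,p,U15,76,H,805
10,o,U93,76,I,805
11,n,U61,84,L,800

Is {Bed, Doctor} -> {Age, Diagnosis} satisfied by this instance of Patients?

(Bed=76, Doctor=805): rows 1, 2, 7, 8, 9, 10 → {Age,Diagnosis} takes values {(k, K), (k, J), (k, L), (p, H), (o, I)} — violation
(Bed=84, Doctor=800): rows 3, 4, 5, 6, 11 → {Age,Diagnosis} = (n, L), (n, L), (n, L), (n, L), (n, L) ✓
Two rows agree on {Bed, Doctor} but differ on {Age, Diagnosis}, so {Bed, Doctor} -> {Age, Diagnosis} does not hold.

No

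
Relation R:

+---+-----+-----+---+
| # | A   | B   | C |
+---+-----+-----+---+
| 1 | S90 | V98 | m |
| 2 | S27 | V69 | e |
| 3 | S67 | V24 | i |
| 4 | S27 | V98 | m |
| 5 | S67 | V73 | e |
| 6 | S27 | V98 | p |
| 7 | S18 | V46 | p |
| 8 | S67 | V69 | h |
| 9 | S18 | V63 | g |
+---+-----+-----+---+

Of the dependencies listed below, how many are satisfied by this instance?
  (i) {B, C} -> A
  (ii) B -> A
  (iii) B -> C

(i) {B, C} -> A: (B=V98, C=m): rows 1, 4 → A takes values {S90, S27} — violation — fails.
(ii) B -> A: B=V98: rows 1, 4, 6 → A takes values {S90, S27} — violation; B=V69: rows 2, 8 → A takes values {S27, S67} — violation — fails.
(iii) B -> C: B=V98: rows 1, 4, 6 → C takes values {m, p} — violation; B=V69: rows 2, 8 → C takes values {e, h} — violation — fails.
None of the 3 dependencies hold.

0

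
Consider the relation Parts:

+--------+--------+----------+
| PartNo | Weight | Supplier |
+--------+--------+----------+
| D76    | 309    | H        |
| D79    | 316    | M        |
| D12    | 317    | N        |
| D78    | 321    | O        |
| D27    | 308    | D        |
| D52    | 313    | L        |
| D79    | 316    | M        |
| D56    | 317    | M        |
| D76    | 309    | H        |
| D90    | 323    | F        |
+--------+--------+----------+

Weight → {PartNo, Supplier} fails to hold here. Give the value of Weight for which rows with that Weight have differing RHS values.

Weight=309: 2 rows → {PartNo,Supplier} = (D76, H), (D76, H) ✓
Weight=316: 2 rows → {PartNo,Supplier} = (D79, M), (D79, M) ✓
Weight=317: 2 rows → {PartNo,Supplier} takes values {(D12, N), (D56, M)} — violation
Weight=321: 1 row → {PartNo,Supplier} = (D78, O) ✓
Weight=308: 1 row → {PartNo,Supplier} = (D27, D) ✓
Weight=313: 1 row → {PartNo,Supplier} = (D52, L) ✓
Weight=323: 1 row → {PartNo,Supplier} = (D90, F) ✓
The only Weight value with inconsistent RHS is Weight=317.

317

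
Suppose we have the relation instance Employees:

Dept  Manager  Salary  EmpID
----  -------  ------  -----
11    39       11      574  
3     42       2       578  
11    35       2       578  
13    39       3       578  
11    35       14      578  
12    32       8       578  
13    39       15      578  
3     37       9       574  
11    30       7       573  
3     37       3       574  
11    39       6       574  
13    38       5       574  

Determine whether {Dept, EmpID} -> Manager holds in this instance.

Yes

(Dept=11, EmpID=574): 2 rows → Manager = 39, 39 ✓
(Dept=3, EmpID=578): 1 row → Manager = 42 ✓
(Dept=11, EmpID=578): 2 rows → Manager = 35, 35 ✓
(Dept=13, EmpID=578): 2 rows → Manager = 39, 39 ✓
(Dept=12, EmpID=578): 1 row → Manager = 32 ✓
(Dept=3, EmpID=574): 2 rows → Manager = 37, 37 ✓
(Dept=11, EmpID=573): 1 row → Manager = 30 ✓
(Dept=13, EmpID=574): 1 row → Manager = 38 ✓
Every {Dept, EmpID} value is associated with a single Manager value, so {Dept, EmpID} -> Manager holds.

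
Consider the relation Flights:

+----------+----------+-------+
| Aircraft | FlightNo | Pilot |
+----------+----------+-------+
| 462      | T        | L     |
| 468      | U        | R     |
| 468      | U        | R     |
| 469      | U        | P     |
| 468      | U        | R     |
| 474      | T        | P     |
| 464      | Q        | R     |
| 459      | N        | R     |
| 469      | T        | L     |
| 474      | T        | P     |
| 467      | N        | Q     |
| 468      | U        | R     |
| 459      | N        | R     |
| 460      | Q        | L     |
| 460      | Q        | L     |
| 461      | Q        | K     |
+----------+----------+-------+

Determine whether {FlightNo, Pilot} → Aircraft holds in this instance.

No

(FlightNo=T, Pilot=L): 2 rows → Aircraft takes values {462, 469} — violation
(FlightNo=U, Pilot=R): 4 rows → Aircraft = 468, 468, 468, 468 ✓
(FlightNo=U, Pilot=P): 1 row → Aircraft = 469 ✓
(FlightNo=T, Pilot=P): 2 rows → Aircraft = 474, 474 ✓
(FlightNo=Q, Pilot=R): 1 row → Aircraft = 464 ✓
(FlightNo=N, Pilot=R): 2 rows → Aircraft = 459, 459 ✓
(FlightNo=N, Pilot=Q): 1 row → Aircraft = 467 ✓
(FlightNo=Q, Pilot=L): 2 rows → Aircraft = 460, 460 ✓
(FlightNo=Q, Pilot=K): 1 row → Aircraft = 461 ✓
Two rows agree on {FlightNo, Pilot} but differ on Aircraft, so {FlightNo, Pilot} → Aircraft does not hold.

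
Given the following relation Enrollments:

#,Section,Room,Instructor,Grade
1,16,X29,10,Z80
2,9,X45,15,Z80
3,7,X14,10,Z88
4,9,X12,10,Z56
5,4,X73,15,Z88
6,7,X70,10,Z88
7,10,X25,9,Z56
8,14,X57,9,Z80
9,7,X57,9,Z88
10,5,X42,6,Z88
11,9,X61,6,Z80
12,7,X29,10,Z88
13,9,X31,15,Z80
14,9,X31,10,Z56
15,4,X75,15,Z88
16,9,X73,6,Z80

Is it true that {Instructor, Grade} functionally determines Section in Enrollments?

(Instructor=10, Grade=Z80): row 1 → Section = 16 ✓
(Instructor=15, Grade=Z80): rows 2, 13 → Section = 9, 9 ✓
(Instructor=10, Grade=Z88): rows 3, 6, 12 → Section = 7, 7, 7 ✓
(Instructor=10, Grade=Z56): rows 4, 14 → Section = 9, 9 ✓
(Instructor=15, Grade=Z88): rows 5, 15 → Section = 4, 4 ✓
(Instructor=9, Grade=Z56): row 7 → Section = 10 ✓
(Instructor=9, Grade=Z80): row 8 → Section = 14 ✓
(Instructor=9, Grade=Z88): row 9 → Section = 7 ✓
(Instructor=6, Grade=Z88): row 10 → Section = 5 ✓
(Instructor=6, Grade=Z80): rows 11, 16 → Section = 9, 9 ✓
Every {Instructor, Grade} value is associated with a single Section value, so {Instructor, Grade} -> Section holds.

Yes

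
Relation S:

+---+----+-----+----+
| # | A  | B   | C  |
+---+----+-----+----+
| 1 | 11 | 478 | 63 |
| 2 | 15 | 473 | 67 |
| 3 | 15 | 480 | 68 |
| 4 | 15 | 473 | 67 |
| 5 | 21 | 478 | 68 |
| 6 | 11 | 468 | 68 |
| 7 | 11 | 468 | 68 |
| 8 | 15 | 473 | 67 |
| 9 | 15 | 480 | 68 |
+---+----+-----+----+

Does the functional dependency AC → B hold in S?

Yes

(A=11, C=63): row 1 → B = 478 ✓
(A=15, C=67): rows 2, 4, 8 → B = 473, 473, 473 ✓
(A=15, C=68): rows 3, 9 → B = 480, 480 ✓
(A=21, C=68): row 5 → B = 478 ✓
(A=11, C=68): rows 6, 7 → B = 468, 468 ✓
Every AC value is associated with a single B value, so AC → B holds.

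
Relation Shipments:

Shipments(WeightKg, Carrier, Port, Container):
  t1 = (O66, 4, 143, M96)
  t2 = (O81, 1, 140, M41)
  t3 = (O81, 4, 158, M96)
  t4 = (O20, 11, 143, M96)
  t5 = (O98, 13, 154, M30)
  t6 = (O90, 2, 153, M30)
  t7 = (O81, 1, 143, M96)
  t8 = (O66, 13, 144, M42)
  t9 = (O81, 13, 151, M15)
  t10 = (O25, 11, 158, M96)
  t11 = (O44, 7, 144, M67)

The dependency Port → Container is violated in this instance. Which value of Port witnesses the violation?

Port=143: rows 1, 4, 7 → Container = M96, M96, M96 ✓
Port=140: row 2 → Container = M41 ✓
Port=158: rows 3, 10 → Container = M96, M96 ✓
Port=154: row 5 → Container = M30 ✓
Port=153: row 6 → Container = M30 ✓
Port=144: rows 8, 11 → Container takes values {M42, M67} — violation
Port=151: row 9 → Container = M15 ✓
The only Port value with inconsistent Container is Port=144.

144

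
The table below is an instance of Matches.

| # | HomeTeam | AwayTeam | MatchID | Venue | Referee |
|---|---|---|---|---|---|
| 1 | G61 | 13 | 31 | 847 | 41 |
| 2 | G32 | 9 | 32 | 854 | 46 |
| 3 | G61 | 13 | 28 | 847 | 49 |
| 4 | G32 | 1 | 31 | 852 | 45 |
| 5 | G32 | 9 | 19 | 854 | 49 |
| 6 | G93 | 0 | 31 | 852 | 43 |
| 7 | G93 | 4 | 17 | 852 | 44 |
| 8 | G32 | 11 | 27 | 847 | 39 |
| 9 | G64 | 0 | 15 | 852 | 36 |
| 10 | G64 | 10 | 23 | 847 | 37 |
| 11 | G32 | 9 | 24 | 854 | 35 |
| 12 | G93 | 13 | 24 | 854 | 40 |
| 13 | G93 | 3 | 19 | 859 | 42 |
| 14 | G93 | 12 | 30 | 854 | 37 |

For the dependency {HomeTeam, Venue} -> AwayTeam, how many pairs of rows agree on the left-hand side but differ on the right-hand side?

(HomeTeam=G61, Venue=847): all 2 rows agree on AwayTeam — 0 pairs.
(HomeTeam=G32, Venue=854): all 3 rows agree on AwayTeam — 0 pairs.
(HomeTeam=G93, Venue=852): violating pairs (6,7) — 1 pair.
(HomeTeam=G93, Venue=854): violating pairs (12,14) — 1 pair.

2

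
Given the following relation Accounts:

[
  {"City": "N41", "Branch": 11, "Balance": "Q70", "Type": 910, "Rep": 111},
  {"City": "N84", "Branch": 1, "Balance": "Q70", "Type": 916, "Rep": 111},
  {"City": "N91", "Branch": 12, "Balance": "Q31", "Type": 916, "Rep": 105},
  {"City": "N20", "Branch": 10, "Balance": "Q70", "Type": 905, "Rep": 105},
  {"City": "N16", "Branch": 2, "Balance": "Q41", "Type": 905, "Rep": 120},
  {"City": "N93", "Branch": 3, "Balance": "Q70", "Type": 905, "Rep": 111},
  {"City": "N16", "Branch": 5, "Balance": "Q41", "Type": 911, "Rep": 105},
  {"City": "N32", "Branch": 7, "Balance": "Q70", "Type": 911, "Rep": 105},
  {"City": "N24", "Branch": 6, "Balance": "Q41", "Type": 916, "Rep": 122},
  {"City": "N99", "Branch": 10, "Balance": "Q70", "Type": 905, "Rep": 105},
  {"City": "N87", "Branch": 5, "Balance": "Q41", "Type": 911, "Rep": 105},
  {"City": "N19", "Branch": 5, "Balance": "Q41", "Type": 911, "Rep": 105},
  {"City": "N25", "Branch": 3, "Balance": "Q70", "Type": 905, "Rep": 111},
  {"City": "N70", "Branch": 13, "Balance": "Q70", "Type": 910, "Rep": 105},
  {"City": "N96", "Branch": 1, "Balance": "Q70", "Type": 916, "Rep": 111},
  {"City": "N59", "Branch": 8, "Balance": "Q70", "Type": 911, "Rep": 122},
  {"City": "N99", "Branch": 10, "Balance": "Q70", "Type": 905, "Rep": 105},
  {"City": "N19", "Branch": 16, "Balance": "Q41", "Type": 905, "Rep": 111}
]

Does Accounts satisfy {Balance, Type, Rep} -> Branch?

(Balance=Q70, Type=910, Rep=111): 1 row → Branch = 11 ✓
(Balance=Q70, Type=916, Rep=111): 2 rows → Branch = 1, 1 ✓
(Balance=Q31, Type=916, Rep=105): 1 row → Branch = 12 ✓
(Balance=Q70, Type=905, Rep=105): 3 rows → Branch = 10, 10, 10 ✓
(Balance=Q41, Type=905, Rep=120): 1 row → Branch = 2 ✓
(Balance=Q70, Type=905, Rep=111): 2 rows → Branch = 3, 3 ✓
(Balance=Q41, Type=911, Rep=105): 3 rows → Branch = 5, 5, 5 ✓
(Balance=Q70, Type=911, Rep=105): 1 row → Branch = 7 ✓
(Balance=Q41, Type=916, Rep=122): 1 row → Branch = 6 ✓
(Balance=Q70, Type=910, Rep=105): 1 row → Branch = 13 ✓
(Balance=Q70, Type=911, Rep=122): 1 row → Branch = 8 ✓
(Balance=Q41, Type=905, Rep=111): 1 row → Branch = 16 ✓
Every {Balance, Type, Rep} value is associated with a single Branch value, so {Balance, Type, Rep} -> Branch holds.

Yes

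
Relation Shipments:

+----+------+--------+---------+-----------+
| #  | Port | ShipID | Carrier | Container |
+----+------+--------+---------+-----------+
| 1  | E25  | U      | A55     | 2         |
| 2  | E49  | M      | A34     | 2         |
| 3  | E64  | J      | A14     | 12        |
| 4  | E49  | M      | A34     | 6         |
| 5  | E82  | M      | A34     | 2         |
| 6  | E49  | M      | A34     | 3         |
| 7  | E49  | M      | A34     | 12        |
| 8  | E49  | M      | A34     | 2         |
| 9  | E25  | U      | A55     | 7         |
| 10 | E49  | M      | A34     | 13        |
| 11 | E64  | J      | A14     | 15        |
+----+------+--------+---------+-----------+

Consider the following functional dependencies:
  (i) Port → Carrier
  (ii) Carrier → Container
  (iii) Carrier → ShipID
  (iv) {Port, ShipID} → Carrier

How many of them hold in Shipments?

(i) Port → Carrier: every LHS value maps to a single RHS value — holds.
(ii) Carrier → Container: Carrier=A55: rows 1, 9 → Container takes values {2, 7} — violation; Carrier=A34: rows 2, 4, 5, 6, 7, 8, 10 → Container takes values {2, 6, 3, 12, 13} — violation; Carrier=A14: rows 3, 11 → Container takes values {12, 15} — violation — fails.
(iii) Carrier → ShipID: every LHS value maps to a single RHS value — holds.
(iv) {Port, ShipID} → Carrier: every LHS value maps to a single RHS value — holds.
3 of the 4 dependencies hold.

3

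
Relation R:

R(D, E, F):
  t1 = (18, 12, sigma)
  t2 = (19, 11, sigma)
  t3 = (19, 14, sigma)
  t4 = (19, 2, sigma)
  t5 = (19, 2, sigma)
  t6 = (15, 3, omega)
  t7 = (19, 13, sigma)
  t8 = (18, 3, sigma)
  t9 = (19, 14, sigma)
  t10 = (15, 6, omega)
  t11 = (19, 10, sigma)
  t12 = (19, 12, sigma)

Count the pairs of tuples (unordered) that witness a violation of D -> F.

0

D=18: all 2 rows agree on F — 0 pairs.
D=19: all 8 rows agree on F — 0 pairs.
D=15: all 2 rows agree on F — 0 pairs.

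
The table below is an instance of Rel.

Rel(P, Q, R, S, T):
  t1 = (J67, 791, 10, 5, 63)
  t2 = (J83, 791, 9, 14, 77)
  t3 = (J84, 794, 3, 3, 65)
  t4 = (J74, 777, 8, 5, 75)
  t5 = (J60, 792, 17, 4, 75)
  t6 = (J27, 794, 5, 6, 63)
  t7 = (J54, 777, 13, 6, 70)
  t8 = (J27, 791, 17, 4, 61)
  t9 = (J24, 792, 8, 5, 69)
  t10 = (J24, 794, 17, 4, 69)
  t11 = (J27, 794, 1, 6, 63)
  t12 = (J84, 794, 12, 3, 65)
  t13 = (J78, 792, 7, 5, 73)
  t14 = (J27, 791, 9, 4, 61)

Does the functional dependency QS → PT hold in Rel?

No

(Q=791, S=5): row 1 → {P,T} = (J67, 63) ✓
(Q=791, S=14): row 2 → {P,T} = (J83, 77) ✓
(Q=794, S=3): rows 3, 12 → {P,T} = (J84, 65), (J84, 65) ✓
(Q=777, S=5): row 4 → {P,T} = (J74, 75) ✓
(Q=792, S=4): row 5 → {P,T} = (J60, 75) ✓
(Q=794, S=6): rows 6, 11 → {P,T} = (J27, 63), (J27, 63) ✓
(Q=777, S=6): row 7 → {P,T} = (J54, 70) ✓
(Q=791, S=4): rows 8, 14 → {P,T} = (J27, 61), (J27, 61) ✓
(Q=792, S=5): rows 9, 13 → {P,T} takes values {(J24, 69), (J78, 73)} — violation
(Q=794, S=4): row 10 → {P,T} = (J24, 69) ✓
Two rows agree on QS but differ on PT, so QS → PT does not hold.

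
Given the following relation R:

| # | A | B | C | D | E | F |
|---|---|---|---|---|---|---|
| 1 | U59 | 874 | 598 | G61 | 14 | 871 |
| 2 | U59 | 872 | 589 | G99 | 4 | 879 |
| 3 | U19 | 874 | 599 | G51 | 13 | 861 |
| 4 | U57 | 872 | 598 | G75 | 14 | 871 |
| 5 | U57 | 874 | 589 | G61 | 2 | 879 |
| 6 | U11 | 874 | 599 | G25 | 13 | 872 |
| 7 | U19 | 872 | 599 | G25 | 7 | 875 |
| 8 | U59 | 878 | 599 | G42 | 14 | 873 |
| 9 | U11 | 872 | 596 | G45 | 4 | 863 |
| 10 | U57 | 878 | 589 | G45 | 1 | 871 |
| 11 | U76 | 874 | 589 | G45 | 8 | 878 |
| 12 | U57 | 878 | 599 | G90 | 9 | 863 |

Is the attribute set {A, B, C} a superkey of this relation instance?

All 12 rows have distinct {A, B, C} values, so {A, B, C} → (all attributes) holds and {A, B, C} is a superkey.

Yes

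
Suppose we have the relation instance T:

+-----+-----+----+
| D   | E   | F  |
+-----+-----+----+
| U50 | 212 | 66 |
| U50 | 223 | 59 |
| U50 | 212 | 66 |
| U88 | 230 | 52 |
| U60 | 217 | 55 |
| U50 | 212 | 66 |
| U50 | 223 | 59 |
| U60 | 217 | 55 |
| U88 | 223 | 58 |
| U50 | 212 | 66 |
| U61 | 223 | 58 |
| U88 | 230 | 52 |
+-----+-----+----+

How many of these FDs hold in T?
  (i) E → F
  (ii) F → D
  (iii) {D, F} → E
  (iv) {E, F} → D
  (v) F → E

2

(i) E → F: E=223: 4 rows → F takes values {59, 58} — violation — fails.
(ii) F → D: F=58: 2 rows → D takes values {U88, U61} — violation — fails.
(iii) {D, F} → E: every LHS value maps to a single RHS value — holds.
(iv) {E, F} → D: (E=223, F=58): 2 rows → D takes values {U88, U61} — violation — fails.
(v) F → E: every LHS value maps to a single RHS value — holds.
2 of the 5 dependencies hold.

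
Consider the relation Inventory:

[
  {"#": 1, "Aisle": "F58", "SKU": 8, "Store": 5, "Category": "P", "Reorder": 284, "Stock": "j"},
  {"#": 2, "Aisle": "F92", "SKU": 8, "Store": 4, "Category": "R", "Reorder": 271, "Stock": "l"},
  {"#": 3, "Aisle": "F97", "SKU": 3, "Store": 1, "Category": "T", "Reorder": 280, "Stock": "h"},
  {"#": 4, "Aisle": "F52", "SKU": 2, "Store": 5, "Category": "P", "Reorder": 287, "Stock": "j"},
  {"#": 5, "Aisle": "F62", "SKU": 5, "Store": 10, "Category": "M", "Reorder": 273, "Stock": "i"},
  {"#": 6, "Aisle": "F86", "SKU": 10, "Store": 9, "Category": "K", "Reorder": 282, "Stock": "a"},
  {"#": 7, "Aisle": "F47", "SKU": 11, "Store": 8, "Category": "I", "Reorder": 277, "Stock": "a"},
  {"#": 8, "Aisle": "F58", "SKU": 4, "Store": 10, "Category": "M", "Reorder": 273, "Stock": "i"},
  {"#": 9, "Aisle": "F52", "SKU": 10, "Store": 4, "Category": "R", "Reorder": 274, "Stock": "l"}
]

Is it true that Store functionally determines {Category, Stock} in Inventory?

Yes

Store=5: rows 1, 4 → {Category,Stock} = (P, j), (P, j) ✓
Store=4: rows 2, 9 → {Category,Stock} = (R, l), (R, l) ✓
Store=1: row 3 → {Category,Stock} = (T, h) ✓
Store=10: rows 5, 8 → {Category,Stock} = (M, i), (M, i) ✓
Store=9: row 6 → {Category,Stock} = (K, a) ✓
Store=8: row 7 → {Category,Stock} = (I, a) ✓
Every Store value is associated with a single {Category, Stock} value, so Store → {Category, Stock} holds.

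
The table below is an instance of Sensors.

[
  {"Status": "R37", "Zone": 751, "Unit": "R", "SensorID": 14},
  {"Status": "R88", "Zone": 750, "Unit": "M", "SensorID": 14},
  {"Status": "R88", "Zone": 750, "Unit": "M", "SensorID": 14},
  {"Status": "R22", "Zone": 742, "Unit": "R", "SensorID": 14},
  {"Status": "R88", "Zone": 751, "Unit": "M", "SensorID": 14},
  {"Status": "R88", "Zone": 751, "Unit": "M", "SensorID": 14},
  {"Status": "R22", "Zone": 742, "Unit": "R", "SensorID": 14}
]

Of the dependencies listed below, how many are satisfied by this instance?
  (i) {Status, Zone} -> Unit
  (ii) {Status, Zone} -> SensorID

2

(i) {Status, Zone} -> Unit: every LHS value maps to a single RHS value — holds.
(ii) {Status, Zone} -> SensorID: every LHS value maps to a single RHS value — holds.
2 of the 2 dependencies hold.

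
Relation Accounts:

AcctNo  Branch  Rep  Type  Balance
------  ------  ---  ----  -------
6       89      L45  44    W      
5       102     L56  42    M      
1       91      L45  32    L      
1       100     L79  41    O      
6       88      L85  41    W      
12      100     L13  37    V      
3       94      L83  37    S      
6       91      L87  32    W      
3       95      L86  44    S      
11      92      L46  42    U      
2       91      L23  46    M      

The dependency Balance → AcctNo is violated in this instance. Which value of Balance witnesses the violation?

Balance=W: 3 rows → AcctNo = 6, 6, 6 ✓
Balance=M: 2 rows → AcctNo takes values {5, 2} — violation
Balance=L: 1 row → AcctNo = 1 ✓
Balance=O: 1 row → AcctNo = 1 ✓
Balance=V: 1 row → AcctNo = 12 ✓
Balance=S: 2 rows → AcctNo = 3, 3 ✓
Balance=U: 1 row → AcctNo = 11 ✓
The only Balance value with inconsistent AcctNo is Balance=M.

M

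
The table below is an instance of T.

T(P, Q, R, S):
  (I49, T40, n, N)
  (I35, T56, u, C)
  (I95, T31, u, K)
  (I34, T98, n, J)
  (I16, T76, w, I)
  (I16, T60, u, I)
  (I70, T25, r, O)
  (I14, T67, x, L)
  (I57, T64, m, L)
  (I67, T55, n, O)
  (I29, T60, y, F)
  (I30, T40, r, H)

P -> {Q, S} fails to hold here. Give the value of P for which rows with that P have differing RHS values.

I16

P=I49: 1 row → {Q,S} = (T40, N) ✓
P=I35: 1 row → {Q,S} = (T56, C) ✓
P=I95: 1 row → {Q,S} = (T31, K) ✓
P=I34: 1 row → {Q,S} = (T98, J) ✓
P=I16: 2 rows → {Q,S} takes values {(T76, I), (T60, I)} — violation
P=I70: 1 row → {Q,S} = (T25, O) ✓
P=I14: 1 row → {Q,S} = (T67, L) ✓
P=I57: 1 row → {Q,S} = (T64, L) ✓
P=I67: 1 row → {Q,S} = (T55, O) ✓
P=I29: 1 row → {Q,S} = (T60, F) ✓
P=I30: 1 row → {Q,S} = (T40, H) ✓
The only P value with inconsistent RHS is P=I16.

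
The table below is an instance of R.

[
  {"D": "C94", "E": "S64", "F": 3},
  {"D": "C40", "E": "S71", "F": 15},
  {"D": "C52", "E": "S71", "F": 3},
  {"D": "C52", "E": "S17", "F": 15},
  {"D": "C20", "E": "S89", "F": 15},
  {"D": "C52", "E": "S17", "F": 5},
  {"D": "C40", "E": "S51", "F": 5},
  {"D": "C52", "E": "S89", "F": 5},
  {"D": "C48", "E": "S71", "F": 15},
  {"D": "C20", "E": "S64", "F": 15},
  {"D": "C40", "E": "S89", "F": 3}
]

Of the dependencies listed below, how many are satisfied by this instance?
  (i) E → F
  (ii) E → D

0

(i) E → F: E=S64: 2 rows → F takes values {3, 15} — violation; E=S71: 3 rows → F takes values {15, 3} — violation; E=S17: 2 rows → F takes values {15, 5} — violation; E=S89: 3 rows → F takes values {15, 5, 3} — violation — fails.
(ii) E → D: E=S64: 2 rows → D takes values {C94, C20} — violation; E=S71: 3 rows → D takes values {C40, C52, C48} — violation; E=S89: 3 rows → D takes values {C20, C52, C40} — violation — fails.
None of the 2 dependencies hold.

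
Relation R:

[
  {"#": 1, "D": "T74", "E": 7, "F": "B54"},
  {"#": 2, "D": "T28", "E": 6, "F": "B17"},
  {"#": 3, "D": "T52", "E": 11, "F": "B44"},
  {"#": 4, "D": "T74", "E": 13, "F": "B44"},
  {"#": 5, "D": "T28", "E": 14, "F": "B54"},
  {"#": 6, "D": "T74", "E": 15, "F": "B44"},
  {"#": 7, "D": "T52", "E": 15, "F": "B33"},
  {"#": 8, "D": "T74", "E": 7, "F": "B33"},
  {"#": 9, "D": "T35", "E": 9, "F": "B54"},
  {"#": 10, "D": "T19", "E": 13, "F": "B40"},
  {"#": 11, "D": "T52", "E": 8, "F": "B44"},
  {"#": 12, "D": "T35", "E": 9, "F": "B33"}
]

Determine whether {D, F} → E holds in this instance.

No

(D=T74, F=B54): row 1 → E = 7 ✓
(D=T28, F=B17): row 2 → E = 6 ✓
(D=T52, F=B44): rows 3, 11 → E takes values {11, 8} — violation
(D=T74, F=B44): rows 4, 6 → E takes values {13, 15} — violation
(D=T28, F=B54): row 5 → E = 14 ✓
(D=T52, F=B33): row 7 → E = 15 ✓
(D=T74, F=B33): row 8 → E = 7 ✓
(D=T35, F=B54): row 9 → E = 9 ✓
(D=T19, F=B40): row 10 → E = 13 ✓
(D=T35, F=B33): row 12 → E = 9 ✓
Two rows agree on {D, F} but differ on E, so {D, F} → E does not hold.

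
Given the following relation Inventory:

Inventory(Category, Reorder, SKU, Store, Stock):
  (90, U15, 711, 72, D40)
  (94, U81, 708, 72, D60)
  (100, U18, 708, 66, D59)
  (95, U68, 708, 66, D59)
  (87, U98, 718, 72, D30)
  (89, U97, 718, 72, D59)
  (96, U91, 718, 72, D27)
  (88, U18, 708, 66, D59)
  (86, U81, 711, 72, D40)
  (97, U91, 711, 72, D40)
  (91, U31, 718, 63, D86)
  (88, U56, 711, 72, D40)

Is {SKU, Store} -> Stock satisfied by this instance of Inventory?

(SKU=711, Store=72): 4 rows → Stock = D40, D40, D40, D40 ✓
(SKU=708, Store=72): 1 row → Stock = D60 ✓
(SKU=708, Store=66): 3 rows → Stock = D59, D59, D59 ✓
(SKU=718, Store=72): 3 rows → Stock takes values {D30, D59, D27} — violation
(SKU=718, Store=63): 1 row → Stock = D86 ✓
Two rows agree on {SKU, Store} but differ on Stock, so {SKU, Store} -> Stock does not hold.

No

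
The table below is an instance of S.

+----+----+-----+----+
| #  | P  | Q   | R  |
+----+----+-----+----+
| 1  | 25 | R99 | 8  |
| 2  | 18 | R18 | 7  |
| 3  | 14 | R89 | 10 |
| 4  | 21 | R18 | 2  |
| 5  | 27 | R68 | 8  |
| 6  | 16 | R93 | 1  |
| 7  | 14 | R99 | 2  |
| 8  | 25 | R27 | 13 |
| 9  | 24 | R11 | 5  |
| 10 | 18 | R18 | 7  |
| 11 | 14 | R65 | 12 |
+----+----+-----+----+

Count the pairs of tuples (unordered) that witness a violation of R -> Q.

2

R=8: violating pairs (1,5) — 1 pair.
R=7: all 2 rows agree on Q — 0 pairs.
R=2: violating pairs (4,7) — 1 pair.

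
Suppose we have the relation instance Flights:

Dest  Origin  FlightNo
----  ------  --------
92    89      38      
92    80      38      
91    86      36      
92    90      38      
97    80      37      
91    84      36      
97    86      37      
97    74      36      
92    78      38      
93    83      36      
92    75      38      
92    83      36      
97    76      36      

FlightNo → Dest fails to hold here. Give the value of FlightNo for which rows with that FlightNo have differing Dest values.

36

FlightNo=38: 5 rows → Dest = 92, 92, 92, 92, 92 ✓
FlightNo=36: 6 rows → Dest takes values {91, 97, 93, 92} — violation
FlightNo=37: 2 rows → Dest = 97, 97 ✓
The only FlightNo value with inconsistent Dest is FlightNo=36.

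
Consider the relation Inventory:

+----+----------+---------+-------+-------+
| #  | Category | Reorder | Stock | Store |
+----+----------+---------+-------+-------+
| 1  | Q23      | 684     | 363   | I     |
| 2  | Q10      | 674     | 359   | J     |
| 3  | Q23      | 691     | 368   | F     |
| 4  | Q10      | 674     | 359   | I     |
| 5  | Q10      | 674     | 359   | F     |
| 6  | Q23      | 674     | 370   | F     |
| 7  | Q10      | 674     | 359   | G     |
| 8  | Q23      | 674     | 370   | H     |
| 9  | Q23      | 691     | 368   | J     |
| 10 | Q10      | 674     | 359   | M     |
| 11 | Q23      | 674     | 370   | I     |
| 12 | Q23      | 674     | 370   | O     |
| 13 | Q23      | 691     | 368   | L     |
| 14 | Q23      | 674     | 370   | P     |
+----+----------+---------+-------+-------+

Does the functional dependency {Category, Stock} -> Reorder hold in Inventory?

(Category=Q23, Stock=363): row 1 → Reorder = 684 ✓
(Category=Q10, Stock=359): rows 2, 4, 5, 7, 10 → Reorder = 674, 674, 674, 674, 674 ✓
(Category=Q23, Stock=368): rows 3, 9, 13 → Reorder = 691, 691, 691 ✓
(Category=Q23, Stock=370): rows 6, 8, 11, 12, 14 → Reorder = 674, 674, 674, 674, 674 ✓
Every {Category, Stock} value is associated with a single Reorder value, so {Category, Stock} -> Reorder holds.

Yes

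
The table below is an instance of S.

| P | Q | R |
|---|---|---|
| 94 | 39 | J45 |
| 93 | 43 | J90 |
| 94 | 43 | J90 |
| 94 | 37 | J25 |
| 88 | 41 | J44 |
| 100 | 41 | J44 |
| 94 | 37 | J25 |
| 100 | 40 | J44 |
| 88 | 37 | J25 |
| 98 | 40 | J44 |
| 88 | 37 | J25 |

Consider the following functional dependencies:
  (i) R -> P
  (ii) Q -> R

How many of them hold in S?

1

(i) R -> P: R=J90: 2 rows → P takes values {93, 94} — violation; R=J25: 4 rows → P takes values {94, 88} — violation; R=J44: 4 rows → P takes values {88, 100, 98} — violation — fails.
(ii) Q -> R: every LHS value maps to a single RHS value — holds.
1 of the 2 dependencies holds.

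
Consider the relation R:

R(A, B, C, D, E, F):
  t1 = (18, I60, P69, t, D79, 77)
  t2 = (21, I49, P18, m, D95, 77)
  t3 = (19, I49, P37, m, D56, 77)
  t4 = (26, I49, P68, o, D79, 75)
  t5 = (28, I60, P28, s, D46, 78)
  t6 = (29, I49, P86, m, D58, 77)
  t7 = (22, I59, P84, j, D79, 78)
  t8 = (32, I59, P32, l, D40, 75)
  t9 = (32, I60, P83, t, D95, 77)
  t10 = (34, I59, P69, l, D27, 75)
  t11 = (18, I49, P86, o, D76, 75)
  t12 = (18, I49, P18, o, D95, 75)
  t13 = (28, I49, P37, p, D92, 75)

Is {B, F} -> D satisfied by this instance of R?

No

(B=I60, F=77): rows 1, 9 → D = t, t ✓
(B=I49, F=77): rows 2, 3, 6 → D = m, m, m ✓
(B=I49, F=75): rows 4, 11, 12, 13 → D takes values {o, p} — violation
(B=I60, F=78): row 5 → D = s ✓
(B=I59, F=78): row 7 → D = j ✓
(B=I59, F=75): rows 8, 10 → D = l, l ✓
Two rows agree on {B, F} but differ on D, so {B, F} -> D does not hold.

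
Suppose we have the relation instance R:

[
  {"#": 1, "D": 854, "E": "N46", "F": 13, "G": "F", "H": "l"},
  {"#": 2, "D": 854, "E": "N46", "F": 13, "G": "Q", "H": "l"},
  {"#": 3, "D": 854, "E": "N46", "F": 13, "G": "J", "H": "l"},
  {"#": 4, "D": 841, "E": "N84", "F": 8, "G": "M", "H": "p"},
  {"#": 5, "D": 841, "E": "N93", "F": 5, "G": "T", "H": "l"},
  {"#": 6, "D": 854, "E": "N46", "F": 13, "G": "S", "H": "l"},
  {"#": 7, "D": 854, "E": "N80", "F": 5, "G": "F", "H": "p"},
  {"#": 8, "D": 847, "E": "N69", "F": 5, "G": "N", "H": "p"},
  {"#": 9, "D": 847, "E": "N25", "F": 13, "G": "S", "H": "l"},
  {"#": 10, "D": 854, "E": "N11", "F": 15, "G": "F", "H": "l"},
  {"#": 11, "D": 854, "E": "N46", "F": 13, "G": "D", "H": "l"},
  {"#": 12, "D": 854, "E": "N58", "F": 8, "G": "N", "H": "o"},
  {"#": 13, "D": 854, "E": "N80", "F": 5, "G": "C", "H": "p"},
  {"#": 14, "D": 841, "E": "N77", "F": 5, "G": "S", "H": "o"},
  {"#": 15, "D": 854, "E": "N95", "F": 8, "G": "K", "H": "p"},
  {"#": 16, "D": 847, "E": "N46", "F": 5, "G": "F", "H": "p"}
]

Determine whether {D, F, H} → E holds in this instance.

No

(D=854, F=13, H=l): rows 1, 2, 3, 6, 11 → E = N46, N46, N46, N46, N46 ✓
(D=841, F=8, H=p): row 4 → E = N84 ✓
(D=841, F=5, H=l): row 5 → E = N93 ✓
(D=854, F=5, H=p): rows 7, 13 → E = N80, N80 ✓
(D=847, F=5, H=p): rows 8, 16 → E takes values {N69, N46} — violation
(D=847, F=13, H=l): row 9 → E = N25 ✓
(D=854, F=15, H=l): row 10 → E = N11 ✓
(D=854, F=8, H=o): row 12 → E = N58 ✓
(D=841, F=5, H=o): row 14 → E = N77 ✓
(D=854, F=8, H=p): row 15 → E = N95 ✓
Two rows agree on {D, F, H} but differ on E, so {D, F, H} → E does not hold.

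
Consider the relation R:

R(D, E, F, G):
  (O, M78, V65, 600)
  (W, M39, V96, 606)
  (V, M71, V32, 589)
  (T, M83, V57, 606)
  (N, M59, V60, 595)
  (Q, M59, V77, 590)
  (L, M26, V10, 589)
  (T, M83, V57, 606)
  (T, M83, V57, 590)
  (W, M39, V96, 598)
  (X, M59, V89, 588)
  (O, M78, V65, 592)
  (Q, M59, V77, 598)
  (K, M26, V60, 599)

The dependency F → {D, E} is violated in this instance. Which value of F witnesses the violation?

V60

F=V65: 2 rows → {D,E} = (O, M78), (O, M78) ✓
F=V96: 2 rows → {D,E} = (W, M39), (W, M39) ✓
F=V32: 1 row → {D,E} = (V, M71) ✓
F=V57: 3 rows → {D,E} = (T, M83), (T, M83), (T, M83) ✓
F=V60: 2 rows → {D,E} takes values {(N, M59), (K, M26)} — violation
F=V77: 2 rows → {D,E} = (Q, M59), (Q, M59) ✓
F=V10: 1 row → {D,E} = (L, M26) ✓
F=V89: 1 row → {D,E} = (X, M59) ✓
The only F value with inconsistent RHS is F=V60.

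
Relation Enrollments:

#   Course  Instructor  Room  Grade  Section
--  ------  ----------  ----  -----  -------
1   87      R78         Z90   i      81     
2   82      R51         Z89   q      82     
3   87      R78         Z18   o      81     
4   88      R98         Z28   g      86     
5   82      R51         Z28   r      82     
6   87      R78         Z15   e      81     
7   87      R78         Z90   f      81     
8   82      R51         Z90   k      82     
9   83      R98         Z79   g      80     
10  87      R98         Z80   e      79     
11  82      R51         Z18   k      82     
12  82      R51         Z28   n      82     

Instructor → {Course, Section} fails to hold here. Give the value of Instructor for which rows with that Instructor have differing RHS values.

R98

Instructor=R78: rows 1, 3, 6, 7 → {Course,Section} = (87, 81), (87, 81), (87, 81), (87, 81) ✓
Instructor=R51: rows 2, 5, 8, 11, 12 → {Course,Section} = (82, 82), (82, 82), (82, 82), (82, 82), (82, 82) ✓
Instructor=R98: rows 4, 9, 10 → {Course,Section} takes values {(88, 86), (83, 80), (87, 79)} — violation
The only Instructor value with inconsistent RHS is Instructor=R98.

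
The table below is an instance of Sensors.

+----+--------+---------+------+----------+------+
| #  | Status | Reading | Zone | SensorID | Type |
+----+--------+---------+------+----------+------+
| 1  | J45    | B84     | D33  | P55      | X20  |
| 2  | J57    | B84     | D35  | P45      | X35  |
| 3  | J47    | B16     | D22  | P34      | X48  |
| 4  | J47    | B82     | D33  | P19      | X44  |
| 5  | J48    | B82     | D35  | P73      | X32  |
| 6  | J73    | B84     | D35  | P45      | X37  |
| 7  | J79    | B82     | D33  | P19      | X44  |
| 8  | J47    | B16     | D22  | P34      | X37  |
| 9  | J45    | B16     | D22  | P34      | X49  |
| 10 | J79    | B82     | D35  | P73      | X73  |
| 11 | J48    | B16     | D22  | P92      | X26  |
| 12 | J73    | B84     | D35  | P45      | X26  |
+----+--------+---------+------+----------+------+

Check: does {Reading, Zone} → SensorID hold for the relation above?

No

(Reading=B84, Zone=D33): row 1 → SensorID = P55 ✓
(Reading=B84, Zone=D35): rows 2, 6, 12 → SensorID = P45, P45, P45 ✓
(Reading=B16, Zone=D22): rows 3, 8, 9, 11 → SensorID takes values {P34, P92} — violation
(Reading=B82, Zone=D33): rows 4, 7 → SensorID = P19, P19 ✓
(Reading=B82, Zone=D35): rows 5, 10 → SensorID = P73, P73 ✓
Two rows agree on {Reading, Zone} but differ on SensorID, so {Reading, Zone} → SensorID does not hold.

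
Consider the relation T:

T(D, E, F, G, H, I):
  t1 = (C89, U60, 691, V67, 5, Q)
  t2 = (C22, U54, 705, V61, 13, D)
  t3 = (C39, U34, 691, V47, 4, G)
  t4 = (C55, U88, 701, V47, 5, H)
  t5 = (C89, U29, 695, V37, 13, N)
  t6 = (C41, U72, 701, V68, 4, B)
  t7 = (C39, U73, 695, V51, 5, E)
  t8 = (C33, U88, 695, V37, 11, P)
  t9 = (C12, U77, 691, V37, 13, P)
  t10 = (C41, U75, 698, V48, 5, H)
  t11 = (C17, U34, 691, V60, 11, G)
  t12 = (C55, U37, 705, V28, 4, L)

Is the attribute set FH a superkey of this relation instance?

Yes

All 12 rows have distinct FH values, so FH → (all attributes) holds and FH is a superkey.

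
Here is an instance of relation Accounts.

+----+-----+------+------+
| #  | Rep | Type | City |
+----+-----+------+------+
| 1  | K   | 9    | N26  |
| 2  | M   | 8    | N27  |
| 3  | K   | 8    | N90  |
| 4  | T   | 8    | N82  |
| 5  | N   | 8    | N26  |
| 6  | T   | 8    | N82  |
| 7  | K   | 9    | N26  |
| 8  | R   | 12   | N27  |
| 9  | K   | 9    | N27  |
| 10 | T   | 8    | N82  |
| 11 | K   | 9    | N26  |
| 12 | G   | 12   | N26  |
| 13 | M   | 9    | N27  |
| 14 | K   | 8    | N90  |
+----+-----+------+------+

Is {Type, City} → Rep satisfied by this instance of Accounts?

(Type=9, City=N26): rows 1, 7, 11 → Rep = K, K, K ✓
(Type=8, City=N27): row 2 → Rep = M ✓
(Type=8, City=N90): rows 3, 14 → Rep = K, K ✓
(Type=8, City=N82): rows 4, 6, 10 → Rep = T, T, T ✓
(Type=8, City=N26): row 5 → Rep = N ✓
(Type=12, City=N27): row 8 → Rep = R ✓
(Type=9, City=N27): rows 9, 13 → Rep takes values {K, M} — violation
(Type=12, City=N26): row 12 → Rep = G ✓
Two rows agree on {Type, City} but differ on Rep, so {Type, City} → Rep does not hold.

No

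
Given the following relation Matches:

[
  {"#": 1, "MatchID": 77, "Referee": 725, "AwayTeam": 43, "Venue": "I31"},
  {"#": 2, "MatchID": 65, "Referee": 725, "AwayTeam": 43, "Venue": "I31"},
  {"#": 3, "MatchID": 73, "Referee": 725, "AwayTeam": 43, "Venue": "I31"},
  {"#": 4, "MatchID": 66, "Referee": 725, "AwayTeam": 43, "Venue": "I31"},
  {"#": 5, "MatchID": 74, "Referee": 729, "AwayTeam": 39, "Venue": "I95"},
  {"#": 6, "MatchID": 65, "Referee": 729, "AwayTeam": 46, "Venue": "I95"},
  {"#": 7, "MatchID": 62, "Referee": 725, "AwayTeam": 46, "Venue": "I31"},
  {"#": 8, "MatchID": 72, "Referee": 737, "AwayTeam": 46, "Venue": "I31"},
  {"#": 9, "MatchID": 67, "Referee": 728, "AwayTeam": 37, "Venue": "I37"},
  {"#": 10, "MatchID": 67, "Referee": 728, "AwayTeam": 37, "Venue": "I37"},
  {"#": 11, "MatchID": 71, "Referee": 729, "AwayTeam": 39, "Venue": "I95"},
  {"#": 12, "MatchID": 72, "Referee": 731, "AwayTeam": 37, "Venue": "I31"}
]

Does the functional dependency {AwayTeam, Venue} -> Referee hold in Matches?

No

(AwayTeam=43, Venue=I31): rows 1, 2, 3, 4 → Referee = 725, 725, 725, 725 ✓
(AwayTeam=39, Venue=I95): rows 5, 11 → Referee = 729, 729 ✓
(AwayTeam=46, Venue=I95): row 6 → Referee = 729 ✓
(AwayTeam=46, Venue=I31): rows 7, 8 → Referee takes values {725, 737} — violation
(AwayTeam=37, Venue=I37): rows 9, 10 → Referee = 728, 728 ✓
(AwayTeam=37, Venue=I31): row 12 → Referee = 731 ✓
Two rows agree on {AwayTeam, Venue} but differ on Referee, so {AwayTeam, Venue} -> Referee does not hold.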